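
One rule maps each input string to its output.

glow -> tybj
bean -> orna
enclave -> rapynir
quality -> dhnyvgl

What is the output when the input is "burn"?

ohea

Each output is the input with this applied: shift every letter 13 places forward in the alphabet (wrapping around) — i.e. ROT13.
Doing the same to "burn": "ohea".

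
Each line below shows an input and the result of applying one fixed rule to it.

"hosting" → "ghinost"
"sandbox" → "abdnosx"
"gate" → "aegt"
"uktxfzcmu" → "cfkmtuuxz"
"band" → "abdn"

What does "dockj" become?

Each output is the input with this applied: sort the characters into alphabetical order.
"dockj" → "cdjko".

cdjko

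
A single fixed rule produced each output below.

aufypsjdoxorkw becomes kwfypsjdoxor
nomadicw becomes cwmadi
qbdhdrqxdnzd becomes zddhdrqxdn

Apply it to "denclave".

vencla

Rule — delete the first 2 characters, then move the last 2 characters to the front (rotate right by 2).
"denclave" → "nclave" → "vencla".
(Check on "nomadicw": → "madicw" → "cwmadi" ✓)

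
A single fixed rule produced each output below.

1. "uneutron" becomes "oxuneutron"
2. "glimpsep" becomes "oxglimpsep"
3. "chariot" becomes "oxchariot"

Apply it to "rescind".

oxrescind

The rule is to prepend "ox".
So "rescind" becomes "oxrescind".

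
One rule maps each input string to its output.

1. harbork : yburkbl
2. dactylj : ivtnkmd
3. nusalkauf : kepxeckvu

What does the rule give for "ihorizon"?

jyxsrybs

What's happening: move the last 3 characters to the front (rotate right by 3), then shift every letter 10 places forward in the alphabet (wrapping around).
Applying both steps to "ihorizon": "zonihori", then "jyxsrybs".
(Check on "nusalkauf": → "aufnusalk" → "kepxeckvu" ✓)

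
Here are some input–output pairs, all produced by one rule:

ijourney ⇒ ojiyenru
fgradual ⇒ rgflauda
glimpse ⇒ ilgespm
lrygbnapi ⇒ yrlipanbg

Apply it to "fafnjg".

The pattern: move the first 3 characters to the end (rotate left by 3), then reverse the string.
For "fafnjg", step one produces "njgfaf"; step two turns that into "fafgjn".

fafgjn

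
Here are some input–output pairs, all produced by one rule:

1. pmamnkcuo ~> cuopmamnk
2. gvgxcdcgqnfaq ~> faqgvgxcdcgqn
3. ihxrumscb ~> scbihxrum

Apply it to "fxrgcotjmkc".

mkcfxrgcotj

In each case the input is transformed by: move the last 3 characters to the front (rotate right by 3).
So "fxrgcotjmkc" becomes "mkcfxrgcotj".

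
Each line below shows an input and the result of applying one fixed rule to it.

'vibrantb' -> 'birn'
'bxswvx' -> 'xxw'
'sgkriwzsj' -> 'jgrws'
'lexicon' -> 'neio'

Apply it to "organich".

hrai

Rule — move the last character to the front, then keep every other character starting from the first (positions 1st, 3rd, 5th, ...).
For "organich", step one produces "horganic"; step two turns that into "hrai".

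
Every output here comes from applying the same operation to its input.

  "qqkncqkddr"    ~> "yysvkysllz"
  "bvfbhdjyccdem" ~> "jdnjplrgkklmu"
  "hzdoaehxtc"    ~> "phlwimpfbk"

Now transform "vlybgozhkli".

The rule is to shift every letter 8 places forward in the alphabet (wrapping around).
For "vlybgozhkli" the result is "dtgjowhpstq".

dtgjowhpstq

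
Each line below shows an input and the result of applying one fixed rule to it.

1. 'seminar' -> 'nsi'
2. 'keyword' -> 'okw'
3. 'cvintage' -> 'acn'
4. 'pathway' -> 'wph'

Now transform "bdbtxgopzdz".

Each output is the input with this applied: move the last 3 characters to the front (rotate right by 3), then keep one character in every 3, starting at position 1 (positions 1st, 4th, 7th, ...).
Applying both steps to "bdbtxgopzdz": "zdzbdbtxgop", then "zbto".
(Check on "keyword": → "ordkeyw" → "okw" ✓)

zbto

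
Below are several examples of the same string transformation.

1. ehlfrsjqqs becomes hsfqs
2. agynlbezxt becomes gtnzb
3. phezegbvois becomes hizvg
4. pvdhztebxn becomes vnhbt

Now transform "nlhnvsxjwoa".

Each output is the input with this applied: keep every other character starting from the second (positions 2nd, 4th, 6th, ...), then take characters alternately from the front and the back (1st, last, 2nd, 2nd-last, ...).
On "nlhnvsxjwoa": the first step gives "lnsjo", and the second then gives "lonjs".
(Check on "phezegbvois": → "hzgvi" → "hizvg" ✓)

lonjs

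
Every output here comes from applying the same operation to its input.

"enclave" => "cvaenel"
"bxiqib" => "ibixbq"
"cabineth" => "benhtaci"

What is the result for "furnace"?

In each case the input is transformed by: swap each adjacent pair of characters (1↔2, 3↔4, ...), then move the first 3 characters to the end (rotate left by 3).
Starting from "furnace": after the first operation, "ufnrcae"; after the second, "rcaeufn".

rcaeufn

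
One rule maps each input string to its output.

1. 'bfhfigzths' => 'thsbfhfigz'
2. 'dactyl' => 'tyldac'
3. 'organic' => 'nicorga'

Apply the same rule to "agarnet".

The rule is to move the last 3 characters to the front (rotate right by 3).
Applying that to "agarnet" gives "netagar".

netagar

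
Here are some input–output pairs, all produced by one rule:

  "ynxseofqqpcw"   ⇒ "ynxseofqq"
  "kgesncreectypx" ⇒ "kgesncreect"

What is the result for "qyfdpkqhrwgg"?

qyfdpkqhr

The rule is to delete the last 3 characters.
For "qyfdpkqhrwgg" the result is "qyfdpkqhr".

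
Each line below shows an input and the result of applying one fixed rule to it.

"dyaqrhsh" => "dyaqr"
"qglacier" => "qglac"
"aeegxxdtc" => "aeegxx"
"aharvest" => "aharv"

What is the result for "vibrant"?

The transformation: delete the last 3 characters.
Doing the same to "vibrant": "vibr".

vibr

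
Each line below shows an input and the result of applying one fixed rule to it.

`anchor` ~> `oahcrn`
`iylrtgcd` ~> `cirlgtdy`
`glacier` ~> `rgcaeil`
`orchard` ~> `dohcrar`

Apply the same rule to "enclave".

eelcvan

What's happening: swap each adjacent pair of characters (1↔2, 3↔4, ...), then swap the first and last characters.
On "enclave": the first step gives "nelcvae", and the second then gives "eelcvan".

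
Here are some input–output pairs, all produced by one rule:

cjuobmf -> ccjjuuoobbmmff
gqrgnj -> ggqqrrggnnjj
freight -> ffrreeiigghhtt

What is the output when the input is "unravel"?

Rule — double every character.
For "unravel" the result is "uunnrraavveell".

uunnrraavveell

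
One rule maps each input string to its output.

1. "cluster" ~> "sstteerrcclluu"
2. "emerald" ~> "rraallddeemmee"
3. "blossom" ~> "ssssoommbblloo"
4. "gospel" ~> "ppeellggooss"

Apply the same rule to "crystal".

ssttaallccrryy

The rule is to move the first 3 characters to the end (rotate left by 3), then double every character.
"crystal" → "stalcry" → "ssttaallccrryy".
(Check on "emerald": → "raldeme" → "rraallddeemmee" ✓)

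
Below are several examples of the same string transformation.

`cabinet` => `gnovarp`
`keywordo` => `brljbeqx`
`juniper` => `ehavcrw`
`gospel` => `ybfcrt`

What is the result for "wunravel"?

Looking at the pairs, the operation is to swap the first and last characters, then shift every letter 13 places forward in the alphabet (wrapping around) — i.e. ROT13.
Applying both steps to "wunravel": "lunravew", then "yhaenirj".

yhaenirj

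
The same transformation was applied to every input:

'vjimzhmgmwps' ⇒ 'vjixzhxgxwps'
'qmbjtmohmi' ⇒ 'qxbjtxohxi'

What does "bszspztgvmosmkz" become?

bszspztgvxosxkz

In each case the input is transformed by: replace every "m" with "x".
For "bszspztgvmosmkz" the result is "bszspztgvxosxkz".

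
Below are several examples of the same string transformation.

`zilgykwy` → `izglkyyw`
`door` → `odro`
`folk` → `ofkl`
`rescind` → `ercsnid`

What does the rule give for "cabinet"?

acibent

The pattern: swap each adjacent pair of characters (1↔2, 3↔4, ...).
On "cabinet" that produces "acibent".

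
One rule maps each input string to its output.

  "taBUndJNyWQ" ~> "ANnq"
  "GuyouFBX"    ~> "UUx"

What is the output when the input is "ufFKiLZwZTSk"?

FIWs

In each case the input is transformed by: keep one character in every 3, starting at position 2 (positions 2nd, 5th, 8th, ...), then flip the case of every letter.
Working it through for "ufFKiLZwZTSk": intermediate "fiwS", final "FIWs".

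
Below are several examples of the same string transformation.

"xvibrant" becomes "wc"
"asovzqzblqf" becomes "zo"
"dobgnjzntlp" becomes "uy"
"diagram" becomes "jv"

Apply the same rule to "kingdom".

The transformation: shift every letter 9 places forward in the alphabet (wrapping around), then keep only the last 2 characters.
On "kingdom": the first step gives "trwpmxv", and the second then gives "xv".
(Check on "xvibrant": → "gerkajwc" → "wc" ✓)

xv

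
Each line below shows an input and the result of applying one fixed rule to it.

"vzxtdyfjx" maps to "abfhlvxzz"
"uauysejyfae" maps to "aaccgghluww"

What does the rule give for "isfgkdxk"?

fhikmmuz

Looking at the pairs, the operation is to shift every letter 2 places forward in the alphabet (wrapping around), then sort the characters into alphabetical order.
Starting from "isfgkdxk": after the first operation, "kuhimfzm"; after the second, "fhikmmuz".
(Check on "vzxtdyfjx": → "xbzvfahlz" → "abfhlvxzz" ✓)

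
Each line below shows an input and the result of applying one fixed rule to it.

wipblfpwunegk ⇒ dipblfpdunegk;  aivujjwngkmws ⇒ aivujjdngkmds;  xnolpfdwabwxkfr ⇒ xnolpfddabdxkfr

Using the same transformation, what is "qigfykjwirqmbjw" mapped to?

In each case the input is transformed by: replace every "w" with "d".
"qigfykjwirqmbjw" → "qigfykjdirqmbjd".

qigfykjdirqmbjd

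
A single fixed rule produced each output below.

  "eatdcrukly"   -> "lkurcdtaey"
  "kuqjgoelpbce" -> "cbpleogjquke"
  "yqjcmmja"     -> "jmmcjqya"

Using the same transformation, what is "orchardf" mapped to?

Rule — reverse the string, then move the first character to the end.
So "orchardf" becomes "drahcrof".

drahcrof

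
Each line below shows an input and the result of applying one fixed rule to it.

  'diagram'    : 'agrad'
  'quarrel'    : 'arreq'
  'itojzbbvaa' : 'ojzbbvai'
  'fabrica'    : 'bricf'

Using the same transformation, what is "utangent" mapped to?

angenu

What's happening: swap the first and last characters, then delete the first 2 characters.
"utangent" → "angenu".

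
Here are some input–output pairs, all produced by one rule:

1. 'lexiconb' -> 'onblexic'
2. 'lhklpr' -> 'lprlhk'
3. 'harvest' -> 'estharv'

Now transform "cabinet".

The transformation: move the last 3 characters to the front (rotate right by 3).
Applying that to "cabinet" gives "netcabi".

netcabi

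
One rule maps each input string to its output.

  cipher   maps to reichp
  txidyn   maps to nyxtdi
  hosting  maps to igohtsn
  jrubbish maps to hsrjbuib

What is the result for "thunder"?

Rule — swap each adjacent pair of characters (1↔2, 3↔4, ...), then move the last 2 characters to the front (rotate right by 2).
"thunder" → "htnuedr" → "drhtnue".

drhtnue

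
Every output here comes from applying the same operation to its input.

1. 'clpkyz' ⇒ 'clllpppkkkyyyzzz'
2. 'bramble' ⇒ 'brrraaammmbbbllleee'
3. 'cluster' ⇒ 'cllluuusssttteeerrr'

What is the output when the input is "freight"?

The rule is to repeat every character 3 times, then delete the first 2 characters.
For "freight", step one produces "fffrrreeeiiiggghhhttt"; step two turns that into "frrreeeiiiggghhhttt".

frrreeeiiiggghhhttt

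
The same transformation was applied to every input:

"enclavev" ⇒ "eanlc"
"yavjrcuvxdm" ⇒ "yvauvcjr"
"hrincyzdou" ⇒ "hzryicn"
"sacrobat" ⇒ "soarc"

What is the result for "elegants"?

Each output is the input with this applied: delete the last 3 characters, then take characters alternately from the front and the back (1st, last, 2nd, 2nd-last, ...).
"elegants" → "elega" → "ealge".

ealge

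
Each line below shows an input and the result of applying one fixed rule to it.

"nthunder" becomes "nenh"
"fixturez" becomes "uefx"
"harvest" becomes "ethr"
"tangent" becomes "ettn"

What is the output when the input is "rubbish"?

ihrb

Looking at the pairs, the operation is to keep every other character starting from the first (positions 1st, 3rd, 5th, ...), then move the first 2 characters to the end (rotate left by 2).
On "rubbish": the first step gives "rbih", and the second then gives "ihrb".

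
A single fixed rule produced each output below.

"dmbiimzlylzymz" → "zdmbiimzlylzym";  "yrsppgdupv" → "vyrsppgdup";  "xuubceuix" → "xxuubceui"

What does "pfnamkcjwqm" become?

mpfnamkcjwq

The transformation: move the last character to the front.
Doing the same to "pfnamkcjwqm": "mpfnamkcjwq".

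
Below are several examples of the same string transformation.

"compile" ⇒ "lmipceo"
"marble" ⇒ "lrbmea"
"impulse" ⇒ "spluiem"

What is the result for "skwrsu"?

Each output is the input with this applied: take characters alternately from the front and the back (1st, last, 2nd, 2nd-last, ...), then move the first 3 characters to the end (rotate left by 3).
For "skwrsu", step one produces "sukswr"; step two turns that into "swrsuk".

swrsuk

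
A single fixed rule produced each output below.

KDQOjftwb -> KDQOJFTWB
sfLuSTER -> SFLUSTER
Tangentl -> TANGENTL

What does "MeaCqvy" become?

MEACQVY

In each case the input is transformed by: convert every letter to uppercase.
On "MeaCqvy" that produces "MEACQVY".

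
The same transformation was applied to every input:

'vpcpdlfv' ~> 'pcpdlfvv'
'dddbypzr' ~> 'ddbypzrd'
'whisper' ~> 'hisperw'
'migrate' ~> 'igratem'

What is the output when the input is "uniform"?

The rule is to move the first character to the end.
Doing the same to "uniform": "niformu".

niformu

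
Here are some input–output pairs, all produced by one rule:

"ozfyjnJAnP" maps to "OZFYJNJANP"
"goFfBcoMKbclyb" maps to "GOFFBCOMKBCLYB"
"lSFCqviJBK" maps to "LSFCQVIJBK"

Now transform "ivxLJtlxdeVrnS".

In each case the input is transformed by: convert every letter to uppercase.
Doing the same to "ivxLJtlxdeVrnS": "IVXLJTLXDEVRNS".

IVXLJTLXDEVRNS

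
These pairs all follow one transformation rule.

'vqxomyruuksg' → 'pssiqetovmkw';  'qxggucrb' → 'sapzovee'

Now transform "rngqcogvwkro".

etuipmpleoam

The pattern: shift every letter 2 places backward in the alphabet (wrapping around), then swap the front and back halves of the string.
For "rngqcogvwkro", step one produces "pleoametuipm"; step two turns that into "etuipmpleoam".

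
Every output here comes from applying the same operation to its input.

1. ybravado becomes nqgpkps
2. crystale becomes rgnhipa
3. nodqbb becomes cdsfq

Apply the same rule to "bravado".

qgpkps

In each case the input is transformed by: delete the last character, then shift every letter 11 places backward in the alphabet (wrapping around).
"bravado" → "qgpkps".
(Check on "ybravado": → "ybravad" → "nqgpkps" ✓)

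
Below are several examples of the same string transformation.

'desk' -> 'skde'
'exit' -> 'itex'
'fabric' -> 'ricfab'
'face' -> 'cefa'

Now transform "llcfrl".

The rule is to swap the front and back halves of the string.
So "llcfrl" becomes "frlllc".

frlllc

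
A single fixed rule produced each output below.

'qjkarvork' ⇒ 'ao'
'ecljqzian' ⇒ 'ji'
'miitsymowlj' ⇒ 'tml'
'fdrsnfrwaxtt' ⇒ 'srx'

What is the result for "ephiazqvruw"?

The transformation: delete the first 2 characters, then keep one character in every 3, starting at position 2 (positions 2nd, 5th, 8th, ...).
Applying both steps to "ephiazqvruw": "hiazqvruw", then "iqu".

iqu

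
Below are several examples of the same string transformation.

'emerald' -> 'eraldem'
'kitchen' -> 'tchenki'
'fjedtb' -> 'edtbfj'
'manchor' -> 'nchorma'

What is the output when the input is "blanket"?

The transformation: move the first 2 characters to the end (rotate left by 2).
Applying that to "blanket" gives "anketbl".

anketbl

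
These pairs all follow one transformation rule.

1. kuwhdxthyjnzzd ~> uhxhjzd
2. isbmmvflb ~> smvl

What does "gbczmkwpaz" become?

Rule — keep every other character starting from the second (positions 2nd, 4th, 6th, ...).
For "gbczmkwpaz" the result is "bzkpz".

bzkpz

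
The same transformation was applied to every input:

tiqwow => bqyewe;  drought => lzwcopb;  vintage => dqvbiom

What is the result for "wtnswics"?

Rule — shift every letter 8 places forward in the alphabet (wrapping around).
On "wtnswics" that produces "ebvaeqka".

ebvaeqka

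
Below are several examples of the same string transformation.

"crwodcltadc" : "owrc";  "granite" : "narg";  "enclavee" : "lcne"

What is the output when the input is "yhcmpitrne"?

mchy

What's happening: reverse the string, then keep only the last 4 characters.
On "yhcmpitrne": the first step gives "enrtipmchy", and the second then gives "mchy".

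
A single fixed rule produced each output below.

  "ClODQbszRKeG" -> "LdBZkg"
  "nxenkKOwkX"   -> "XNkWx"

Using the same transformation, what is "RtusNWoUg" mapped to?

What's happening: flip the case of every letter, then keep every other character starting from the second (positions 2nd, 4th, 6th, ...).
"RtusNWoUg" → "rTUSnwOuG" → "TSwu".
(Check on "nxenkKOwkX": → "NXENKkoWKx" → "XNkWx" ✓)

TSwu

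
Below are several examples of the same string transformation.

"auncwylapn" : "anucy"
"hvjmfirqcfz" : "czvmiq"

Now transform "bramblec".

lcrm

In each case the input is transformed by: move the last 3 characters to the front (rotate right by 3), then keep every other character starting from the first (positions 1st, 3rd, 5th, ...).
For "bramblec" the result is "lcrm".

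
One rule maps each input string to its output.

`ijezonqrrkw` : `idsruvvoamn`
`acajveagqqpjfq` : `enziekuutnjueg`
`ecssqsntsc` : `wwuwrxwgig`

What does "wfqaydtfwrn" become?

Each output is the input with this applied: move the first 2 characters to the end (rotate left by 2), then shift every letter 4 places forward in the alphabet (wrapping around).
On "wfqaydtfwrn" that produces "uechxjavraj".

uechxjavraj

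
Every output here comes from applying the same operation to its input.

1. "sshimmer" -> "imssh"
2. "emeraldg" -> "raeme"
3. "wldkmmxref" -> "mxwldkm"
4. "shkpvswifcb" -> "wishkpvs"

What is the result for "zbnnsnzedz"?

nzzbnns

Rule — delete the last 3 characters, then move the last 2 characters to the front (rotate right by 2).
On "zbnnsnzedz": the first step gives "zbnnsnz", and the second then gives "nzzbnns".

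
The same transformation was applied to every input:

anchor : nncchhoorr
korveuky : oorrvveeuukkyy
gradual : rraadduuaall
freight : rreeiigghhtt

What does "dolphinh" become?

oollpphhiinnhh

Rule — delete the first character, then double every character.
Working it through for "dolphinh": intermediate "olphinh", final "oollpphhiinnhh".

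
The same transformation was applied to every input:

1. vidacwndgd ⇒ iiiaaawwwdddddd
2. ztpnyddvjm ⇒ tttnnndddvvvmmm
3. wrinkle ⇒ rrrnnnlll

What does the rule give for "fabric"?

Looking at the pairs, the operation is to keep every other character starting from the second (positions 2nd, 4th, 6th, ...), then repeat every character 3 times.
For "fabric", step one produces "arc"; step two turns that into "aaarrrccc".

aaarrrccc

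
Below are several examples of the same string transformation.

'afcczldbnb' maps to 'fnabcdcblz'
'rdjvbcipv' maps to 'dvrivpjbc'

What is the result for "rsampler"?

What's happening: swap each adjacent pair of characters (1↔2, 3↔4, ...), then take characters alternately from the front and the back (1st, last, 2nd, 2nd-last, ...).
"rsampler" → "srmalpre" → "serrmpal".

serrmpal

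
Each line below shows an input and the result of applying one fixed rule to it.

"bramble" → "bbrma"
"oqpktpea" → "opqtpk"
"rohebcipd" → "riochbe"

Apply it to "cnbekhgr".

What's happening: delete the last 2 characters, then take characters alternately from the front and the back (1st, last, 2nd, 2nd-last, ...).
On "cnbekhgr" that produces "chnkbe".
(Check on "bramble": → "bramb" → "bbrma" ✓)

chnkbe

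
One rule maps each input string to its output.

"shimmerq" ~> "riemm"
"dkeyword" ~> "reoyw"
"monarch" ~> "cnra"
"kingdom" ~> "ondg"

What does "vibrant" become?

The rule is to take characters alternately from the front and the back (1st, last, 2nd, 2nd-last, ...), then delete the first 3 characters.
Working it through for "vibrant": intermediate "vtinbar", final "nbar".

nbar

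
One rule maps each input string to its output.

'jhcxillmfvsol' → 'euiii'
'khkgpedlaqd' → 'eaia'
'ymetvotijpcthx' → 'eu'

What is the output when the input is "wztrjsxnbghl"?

In each case the input is transformed by: shift every letter 3 places backward in the alphabet (wrapping around), then keep only the vowels.
So "wztrjsxnbghl" becomes "ouei".

ouei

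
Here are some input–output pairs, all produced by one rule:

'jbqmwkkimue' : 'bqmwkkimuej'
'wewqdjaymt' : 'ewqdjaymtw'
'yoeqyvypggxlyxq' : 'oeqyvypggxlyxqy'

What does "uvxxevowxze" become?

Each output is the input with this applied: move the first character to the end.
On "uvxxevowxze" that produces "vxxevowxzeu".

vxxevowxzeu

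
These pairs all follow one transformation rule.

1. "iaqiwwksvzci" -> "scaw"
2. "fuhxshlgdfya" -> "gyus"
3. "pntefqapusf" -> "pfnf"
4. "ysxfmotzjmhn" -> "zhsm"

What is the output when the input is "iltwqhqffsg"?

fglq

The rule is to keep one character in every 3, starting at position 2 (positions 2nd, 5th, 8th, ...), then move the last 2 characters to the front (rotate right by 2).
On "iltwqhqffsg": the first step gives "lqfg", and the second then gives "fglq".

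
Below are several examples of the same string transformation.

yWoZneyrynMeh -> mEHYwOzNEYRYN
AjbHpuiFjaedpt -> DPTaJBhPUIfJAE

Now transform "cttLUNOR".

norCTTlu

Looking at the pairs, the operation is to flip the case of every letter, then move the last 3 characters to the front (rotate right by 3).
"cttLUNOR" → "norCTTlu".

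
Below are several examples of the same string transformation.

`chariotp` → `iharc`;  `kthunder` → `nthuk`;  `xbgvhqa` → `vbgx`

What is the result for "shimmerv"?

Rule — delete the last 3 characters, then swap the first and last characters.
Working it through for "shimmerv": intermediate "shimm", final "mhims".

mhims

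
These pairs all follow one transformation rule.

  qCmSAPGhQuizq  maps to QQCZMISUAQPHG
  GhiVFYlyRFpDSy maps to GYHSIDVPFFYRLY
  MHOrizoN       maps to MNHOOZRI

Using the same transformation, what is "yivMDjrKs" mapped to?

The pattern: take characters alternately from the front and the back (1st, last, 2nd, 2nd-last, ...), then convert every letter to uppercase.
"yivMDjrKs" → "YSIKVRMJD".

YSIKVRMJD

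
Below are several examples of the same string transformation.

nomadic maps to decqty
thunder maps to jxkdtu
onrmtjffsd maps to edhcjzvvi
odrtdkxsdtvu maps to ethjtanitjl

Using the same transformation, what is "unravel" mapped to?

kdhqlu

Rule — delete the last character, then shift every letter 10 places backward in the alphabet (wrapping around).
For "unravel", step one produces "unrave"; step two turns that into "kdhqlu".
(Check on "thunder": → "thunde" → "jxkdtu" ✓)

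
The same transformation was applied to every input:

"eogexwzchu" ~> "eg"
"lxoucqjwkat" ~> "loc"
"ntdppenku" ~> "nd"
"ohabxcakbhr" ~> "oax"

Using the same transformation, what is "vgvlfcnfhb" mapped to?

Looking at the pairs, the operation is to keep every other character starting from the first (positions 1st, 3rd, 5th, ...), then delete the last 3 characters.
Starting from "vgvlfcnfhb": after the first operation, "vvfnh"; after the second, "vv".
(Check on "ntdppenku": → "ndpnu" → "nd" ✓)

vv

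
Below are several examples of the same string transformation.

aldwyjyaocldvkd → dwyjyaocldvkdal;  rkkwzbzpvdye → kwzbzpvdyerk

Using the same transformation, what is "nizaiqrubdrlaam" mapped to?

Rule — move the first 2 characters to the end (rotate left by 2).
Doing the same to "nizaiqrubdrlaam": "zaiqrubdrlaamni".

zaiqrubdrlaamni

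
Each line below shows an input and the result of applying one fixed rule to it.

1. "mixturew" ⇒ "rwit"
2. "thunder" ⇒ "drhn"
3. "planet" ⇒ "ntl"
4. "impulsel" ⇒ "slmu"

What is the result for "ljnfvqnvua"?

Looking at the pairs, the operation is to move the last 3 characters to the front (rotate right by 3), then keep every other character starting from the first (positions 1st, 3rd, 5th, ...).
"ljnfvqnvua" → "vualjnfvqn" → "vajfq".

vajfq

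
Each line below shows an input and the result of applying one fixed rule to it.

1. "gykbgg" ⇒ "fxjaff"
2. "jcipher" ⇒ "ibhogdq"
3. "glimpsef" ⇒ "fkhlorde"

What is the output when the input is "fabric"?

ezaqhb

The rule is to shift every letter 1 place backward in the alphabet (wrapping around).
"fabric" → "ezaqhb".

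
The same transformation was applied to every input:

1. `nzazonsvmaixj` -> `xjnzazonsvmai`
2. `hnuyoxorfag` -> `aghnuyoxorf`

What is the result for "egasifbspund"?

The transformation: move the last 2 characters to the front (rotate right by 2).
Applying that to "egasifbspund" gives "ndegasifbspu".

ndegasifbspu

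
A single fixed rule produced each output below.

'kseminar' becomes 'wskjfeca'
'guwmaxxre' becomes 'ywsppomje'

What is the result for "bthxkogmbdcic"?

What's happening: shift every letter 8 places backward in the alphabet (wrapping around), then sort the characters into reverse alphabetical order.
For "bthxkogmbdcic", step one produces "tlzpcgyetvuau"; step two turns that into "zyvuuttplgeca".

zyvuuttplgeca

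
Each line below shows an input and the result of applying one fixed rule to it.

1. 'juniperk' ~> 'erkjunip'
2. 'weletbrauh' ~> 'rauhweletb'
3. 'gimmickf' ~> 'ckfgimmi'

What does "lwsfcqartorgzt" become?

torgztlwsfcqar

What's happening: move the first character to the end, then swap the front and back halves of the string.
Starting from "lwsfcqartorgzt": after the first operation, "wsfcqartorgztl"; after the second, "torgztlwsfcqar".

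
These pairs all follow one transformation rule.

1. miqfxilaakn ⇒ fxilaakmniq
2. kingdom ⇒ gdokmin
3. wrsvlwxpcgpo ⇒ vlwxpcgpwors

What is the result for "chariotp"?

riotcpha

The transformation: swap the first and last characters, then move the first 3 characters to the end (rotate left by 3).
Starting from "chariotp": after the first operation, "phariotc"; after the second, "riotcpha".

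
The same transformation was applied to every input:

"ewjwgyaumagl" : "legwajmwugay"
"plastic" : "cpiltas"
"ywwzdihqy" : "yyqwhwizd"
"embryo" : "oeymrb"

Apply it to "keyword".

The transformation: reverse the string, then take characters alternately from the front and the back (1st, last, 2nd, 2nd-last, ...).
On "keyword": the first step gives "drowyek", and the second then gives "dkreoyw".

dkreoyw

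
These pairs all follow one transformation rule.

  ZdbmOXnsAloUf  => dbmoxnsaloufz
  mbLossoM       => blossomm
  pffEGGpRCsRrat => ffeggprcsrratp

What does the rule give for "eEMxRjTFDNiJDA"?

emxrjtfdnijdae

In each case the input is transformed by: move the first character to the end, then convert every letter to lowercase.
Starting from "eEMxRjTFDNiJDA": after the first operation, "EMxRjTFDNiJDAe"; after the second, "emxrjtfdnijdae".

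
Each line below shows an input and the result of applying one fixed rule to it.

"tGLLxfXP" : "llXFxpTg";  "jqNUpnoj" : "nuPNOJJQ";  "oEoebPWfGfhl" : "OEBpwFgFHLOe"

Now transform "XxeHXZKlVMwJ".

EhxzkLvmWjxX

The rule is to move the first 2 characters to the end (rotate left by 2), then flip the case of every letter.
On "XxeHXZKlVMwJ": the first step gives "eHXZKlVMwJXx", and the second then gives "EhxzkLvmWjxX".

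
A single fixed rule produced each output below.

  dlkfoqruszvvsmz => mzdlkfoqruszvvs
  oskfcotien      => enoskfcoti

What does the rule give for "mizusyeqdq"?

dqmizusyeq

Each output is the input with this applied: move the last 2 characters to the front (rotate right by 2).
Doing the same to "mizusyeqdq": "dqmizusyeq".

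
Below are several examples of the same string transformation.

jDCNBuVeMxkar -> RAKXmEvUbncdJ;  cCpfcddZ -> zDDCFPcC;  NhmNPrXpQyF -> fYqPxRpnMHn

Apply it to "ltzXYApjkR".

rKJPayxZTL

The pattern: flip the case of every letter, then reverse the string.
Applying both steps to "ltzXYApjkR": "LTZxyaPJKr", then "rKJPayxZTL".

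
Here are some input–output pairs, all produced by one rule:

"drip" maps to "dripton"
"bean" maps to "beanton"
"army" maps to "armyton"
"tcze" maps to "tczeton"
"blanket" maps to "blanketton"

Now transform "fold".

foldton

In each case the input is transformed by: append "ton".
Doing the same to "fold": "foldton".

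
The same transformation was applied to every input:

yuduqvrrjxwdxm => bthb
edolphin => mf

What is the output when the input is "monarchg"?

la

Looking at the pairs, the operation is to keep one character in every 3, starting at position 3 (positions 3rd, 6th, 9th, ...), then shift every letter 2 places backward in the alphabet (wrapping around).
On "monarchg": the first step gives "nc", and the second then gives "la".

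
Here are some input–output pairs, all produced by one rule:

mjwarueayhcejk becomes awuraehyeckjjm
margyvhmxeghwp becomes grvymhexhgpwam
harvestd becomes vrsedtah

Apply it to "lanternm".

tnremnal

The pattern: move the first 2 characters to the end (rotate left by 2), then swap each adjacent pair of characters (1↔2, 3↔4, ...).
On "lanternm": the first step gives "nternmla", and the second then gives "tnremnal".
(Check on "harvestd": → "rvestdha" → "vrsedtah" ✓)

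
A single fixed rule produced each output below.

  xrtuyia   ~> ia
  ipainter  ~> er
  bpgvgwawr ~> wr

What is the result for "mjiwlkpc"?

pc

The pattern: keep only the last 2 characters.
For "mjiwlkpc" the result is "pc".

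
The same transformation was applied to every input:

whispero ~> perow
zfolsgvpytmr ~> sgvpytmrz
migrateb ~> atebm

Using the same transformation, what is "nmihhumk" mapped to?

humkn

The transformation: move the first character to the end, then delete the first 3 characters.
"nmihhumk" → "humkn".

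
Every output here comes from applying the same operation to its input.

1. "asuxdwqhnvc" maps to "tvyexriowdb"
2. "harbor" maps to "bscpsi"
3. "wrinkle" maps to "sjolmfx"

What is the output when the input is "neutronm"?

fvuspono

The transformation: shift every letter 1 place forward in the alphabet (wrapping around), then move the first character to the end.
Working it through for "neutronm": intermediate "ofvuspon", final "fvuspono".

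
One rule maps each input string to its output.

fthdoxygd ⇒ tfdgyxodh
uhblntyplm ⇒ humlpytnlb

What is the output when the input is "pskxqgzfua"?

spaufzgqxk

Each output is the input with this applied: move the first 2 characters to the end (rotate left by 2), then reverse the string.
For "pskxqgzfua", step one produces "kxqgzfuaps"; step two turns that into "spaufzgqxk".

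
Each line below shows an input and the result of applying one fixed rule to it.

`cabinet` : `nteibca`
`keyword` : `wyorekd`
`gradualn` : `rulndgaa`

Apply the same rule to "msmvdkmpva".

vvpsmmkmad

What's happening: sort the characters into reverse alphabetical order, then swap each adjacent pair of characters (1↔2, 3↔4, ...).
On "msmvdkmpva": the first step gives "vvspmmmkda", and the second then gives "vvpsmmkmad".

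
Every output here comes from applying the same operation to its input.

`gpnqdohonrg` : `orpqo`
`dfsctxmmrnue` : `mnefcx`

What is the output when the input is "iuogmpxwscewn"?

wcwugp

Rule — keep every other character starting from the second (positions 2nd, 4th, 6th, ...), then move the first 3 characters to the end (rotate left by 3).
Applying both steps to "iuogmpxwscewn": "ugpwcw", then "wcwugp".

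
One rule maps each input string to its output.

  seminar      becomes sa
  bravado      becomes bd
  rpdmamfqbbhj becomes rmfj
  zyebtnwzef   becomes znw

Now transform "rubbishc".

rsh

Rule — swap each adjacent pair of characters (1↔2, 3↔4, ...), then keep one character in every 3, starting at position 2 (positions 2nd, 5th, 8th, ...).
For "rubbishc", step one produces "urbbsich"; step two turns that into "rsh".
(Check on "bravado": → "rbvadao" → "bd" ✓)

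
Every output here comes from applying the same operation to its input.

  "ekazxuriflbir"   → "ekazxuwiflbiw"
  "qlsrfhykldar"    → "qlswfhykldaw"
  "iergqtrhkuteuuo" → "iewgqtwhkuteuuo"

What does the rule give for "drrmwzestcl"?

The transformation: replace every "r" with "w".
So "drrmwzestcl" becomes "dwwmwzestcl".

dwwmwzestcl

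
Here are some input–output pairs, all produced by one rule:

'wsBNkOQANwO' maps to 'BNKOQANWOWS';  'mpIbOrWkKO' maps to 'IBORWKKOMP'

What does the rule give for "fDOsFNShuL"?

What's happening: move the first 2 characters to the end (rotate left by 2), then convert every letter to uppercase.
Applying both steps to "fDOsFNShuL": "OsFNShuLfD", then "OSFNSHULFD".
(Check on "wsBNkOQANwO": → "BNkOQANwOws" → "BNKOQANWOWS" ✓)

OSFNSHULFD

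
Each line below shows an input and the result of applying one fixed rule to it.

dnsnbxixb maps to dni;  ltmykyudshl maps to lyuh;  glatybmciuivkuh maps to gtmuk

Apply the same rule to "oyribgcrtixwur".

Rule — keep one character in every 3, starting at position 1 (positions 1st, 4th, 7th, ...).
On "oyribgcrtixwur" that produces "oiciu".

oiciu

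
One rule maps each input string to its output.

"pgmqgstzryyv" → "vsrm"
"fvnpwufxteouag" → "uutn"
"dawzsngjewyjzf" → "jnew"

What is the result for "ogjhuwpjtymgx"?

gwtj

Looking at the pairs, the operation is to keep one character in every 3, starting at position 3 (positions 3rd, 6th, 9th, ...), then swap the first and last characters.
On "ogjhuwpjtymgx": the first step gives "jwtg", and the second then gives "gwtj".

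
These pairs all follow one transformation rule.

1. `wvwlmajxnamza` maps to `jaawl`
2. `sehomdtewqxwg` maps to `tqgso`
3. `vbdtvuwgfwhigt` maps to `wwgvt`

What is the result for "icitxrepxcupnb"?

Looking at the pairs, the operation is to keep one character in every 3, starting at position 1 (positions 1st, 4th, 7th, ...), then move the last 3 characters to the front (rotate right by 3).
On "icitxrepxcupnb": the first step gives "itecn", and the second then gives "ecnit".

ecnit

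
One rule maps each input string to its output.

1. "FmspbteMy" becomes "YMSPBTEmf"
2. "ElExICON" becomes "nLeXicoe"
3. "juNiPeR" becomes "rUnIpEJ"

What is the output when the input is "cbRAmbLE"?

Each output is the input with this applied: swap the first and last characters, then flip the case of every letter.
On "cbRAmbLE": the first step gives "EbRAmbLc", and the second then gives "eBraMBlC".

eBraMBlC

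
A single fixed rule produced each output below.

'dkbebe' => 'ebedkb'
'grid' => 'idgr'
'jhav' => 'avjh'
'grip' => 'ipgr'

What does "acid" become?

idac

In each case the input is transformed by: swap the front and back halves of the string.
"acid" → "idac".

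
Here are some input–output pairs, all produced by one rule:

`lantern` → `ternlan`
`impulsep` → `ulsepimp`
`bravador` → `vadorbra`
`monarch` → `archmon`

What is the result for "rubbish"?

Rule — move the first 3 characters to the end (rotate left by 3).
For "rubbish" the result is "bishrub".

bishrub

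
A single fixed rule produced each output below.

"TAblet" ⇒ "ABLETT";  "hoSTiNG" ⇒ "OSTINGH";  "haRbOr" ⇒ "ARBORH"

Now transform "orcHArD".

Each output is the input with this applied: move the first character to the end, then convert every letter to uppercase.
"orcHArD" → "rcHArDo" → "RCHARDO".

RCHARDO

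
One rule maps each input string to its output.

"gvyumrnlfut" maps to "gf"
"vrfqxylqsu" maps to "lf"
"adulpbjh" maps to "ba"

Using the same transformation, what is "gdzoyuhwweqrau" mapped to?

da

The pattern: sort the characters into reverse alphabetical order, then keep only the last 2 characters.
For "gdzoyuhwweqrau", step one produces "zywwuurqohgeda"; step two turns that into "da".
(Check on "gvyumrnlfut": → "yvuutrnmlgf" → "gf" ✓)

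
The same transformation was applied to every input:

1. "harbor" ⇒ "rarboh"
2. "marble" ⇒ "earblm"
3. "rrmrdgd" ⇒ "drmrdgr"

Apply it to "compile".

eompilc

Rule — swap the first and last characters.
Doing the same to "compile": "eompilc".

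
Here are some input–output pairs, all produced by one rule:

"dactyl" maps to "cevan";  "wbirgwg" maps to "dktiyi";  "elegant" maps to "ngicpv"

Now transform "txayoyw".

Each output is the input with this applied: shift every letter 2 places forward in the alphabet (wrapping around), then delete the first character.
Applying that to "txayoyw" gives "zcaqay".

zcaqay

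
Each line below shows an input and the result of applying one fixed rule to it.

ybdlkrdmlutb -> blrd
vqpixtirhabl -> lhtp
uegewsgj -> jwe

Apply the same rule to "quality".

What's happening: reverse the string, then keep one character in every 3, starting at position 1 (positions 1st, 4th, 7th, ...).
Starting from "quality": after the first operation, "ytilauq"; after the second, "ylq".

ylq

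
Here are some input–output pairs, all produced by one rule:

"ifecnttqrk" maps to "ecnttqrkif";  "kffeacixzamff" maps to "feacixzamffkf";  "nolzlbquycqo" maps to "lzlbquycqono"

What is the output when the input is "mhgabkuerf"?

gabkuerfmh

The pattern: move the first 2 characters to the end (rotate left by 2).
So "mhgabkuerf" becomes "gabkuerfmh".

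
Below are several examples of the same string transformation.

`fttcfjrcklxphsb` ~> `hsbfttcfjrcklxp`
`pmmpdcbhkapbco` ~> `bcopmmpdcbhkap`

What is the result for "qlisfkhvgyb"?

gybqlisfkhv

What's happening: move the last 3 characters to the front (rotate right by 3).
"qlisfkhvgyb" → "gybqlisfkhv".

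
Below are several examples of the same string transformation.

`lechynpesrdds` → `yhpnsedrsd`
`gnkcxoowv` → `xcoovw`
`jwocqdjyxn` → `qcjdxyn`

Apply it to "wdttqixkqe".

The transformation: delete the first 3 characters, then swap each adjacent pair of characters (1↔2, 3↔4, ...).
"wdttqixkqe" → "tqixkqe" → "qtxiqke".
(Check on "lechynpesrdds": → "hynpesrdds" → "yhpnsedrsd" ✓)

qtxiqke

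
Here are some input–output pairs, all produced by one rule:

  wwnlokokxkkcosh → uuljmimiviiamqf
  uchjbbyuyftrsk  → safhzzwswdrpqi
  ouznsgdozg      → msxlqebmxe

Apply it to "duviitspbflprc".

The rule is to shift every letter 2 places backward in the alphabet (wrapping around).
For "duviitspbflprc" the result is "bstggrqnzdjnpa".

bstggrqnzdjnpa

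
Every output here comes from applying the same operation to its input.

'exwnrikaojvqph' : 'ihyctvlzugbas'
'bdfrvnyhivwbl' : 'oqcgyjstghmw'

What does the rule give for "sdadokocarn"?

In each case the input is transformed by: shift every letter 11 places forward in the alphabet (wrapping around), then delete the first character.
"sdadokocarn" → "dolozvznlcy" → "olozvznlcy".

olozvznlcy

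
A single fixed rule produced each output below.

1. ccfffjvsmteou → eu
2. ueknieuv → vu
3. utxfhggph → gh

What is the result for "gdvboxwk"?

Looking at the pairs, the operation is to swap each adjacent pair of characters (1↔2, 3↔4, ...), then keep only the last 2 characters.
Starting from "gdvboxwk": after the first operation, "dgbvxokw"; after the second, "kw".

kw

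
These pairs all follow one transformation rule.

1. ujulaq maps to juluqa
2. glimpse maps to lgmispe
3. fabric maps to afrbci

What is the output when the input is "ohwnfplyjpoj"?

The rule is to swap each adjacent pair of characters (1↔2, 3↔4, ...).
For "ohwnfplyjpoj" the result is "honwpfylpjjo".

honwpfylpjjo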